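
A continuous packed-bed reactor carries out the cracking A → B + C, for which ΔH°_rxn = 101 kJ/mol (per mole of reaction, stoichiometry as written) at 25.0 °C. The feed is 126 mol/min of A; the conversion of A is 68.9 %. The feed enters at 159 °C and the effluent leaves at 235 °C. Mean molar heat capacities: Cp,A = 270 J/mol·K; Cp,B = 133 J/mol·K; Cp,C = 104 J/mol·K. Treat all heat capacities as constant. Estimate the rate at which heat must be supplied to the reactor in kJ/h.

Extent of reaction ξ = 0.689 × 126 = 86.814 mol/min
Reaction term: ξ·ΔH°_rxn = 86.814 × 101 = 8768.2 kJ/min
Sensible, feed 159→25 °C: -4558.7 kJ/min
Outlet flows (mol/min): A 39.186, B 86.814, C 86.814
Sensible, products 25→235 °C: 6542.6 kJ/min
Q = ΔH = 10752 kJ/min = 179.2 kW
Heat supplied = 645130 kJ/h

Q_in = 645000 kJ/h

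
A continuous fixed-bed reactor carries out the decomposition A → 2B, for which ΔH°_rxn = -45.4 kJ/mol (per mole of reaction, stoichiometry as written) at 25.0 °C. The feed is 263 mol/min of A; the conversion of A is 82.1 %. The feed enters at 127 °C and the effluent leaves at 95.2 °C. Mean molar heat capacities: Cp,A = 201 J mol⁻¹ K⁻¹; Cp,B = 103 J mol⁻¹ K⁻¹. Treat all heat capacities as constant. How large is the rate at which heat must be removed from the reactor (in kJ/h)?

Extent of reaction ξ = 0.821 × 263 = 215.92 mol/min
Reaction term: ξ·ΔH°_rxn = 215.92 × -45.4 = -9802.9 kJ/min
Sensible, feed 127→25 °C: -5392 kJ/min
Outlet flows (mol/min): A 47.077, B 431.85
Sensible, products 25→95.2 °C: 3786.8 kJ/min
Q = ΔH = -11408 kJ/min = -190.14 kW
Heat removed = 684490 kJ/h

Q_out = 684000 kJ/h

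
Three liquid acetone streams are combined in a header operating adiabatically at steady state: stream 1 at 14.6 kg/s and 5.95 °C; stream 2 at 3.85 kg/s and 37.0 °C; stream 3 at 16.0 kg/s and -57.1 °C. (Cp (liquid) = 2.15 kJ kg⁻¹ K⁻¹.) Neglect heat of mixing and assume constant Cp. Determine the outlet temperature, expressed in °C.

T_out = -19.9 °C

No heat crosses the boundary, so H_out = H_in.
Σ ṁᵢCp,ᵢTᵢ = 14.6×2.15×5.95 + 3.85×2.15×37.0 + 16.0×2.15×-57.1 = -1471.2
Σ ṁᵢCp,ᵢ = 14.6×2.15 + 3.85×2.15 + 16.0×2.15 = 74.067
T_out = -1471.2 / 74.067 = -19.863 °C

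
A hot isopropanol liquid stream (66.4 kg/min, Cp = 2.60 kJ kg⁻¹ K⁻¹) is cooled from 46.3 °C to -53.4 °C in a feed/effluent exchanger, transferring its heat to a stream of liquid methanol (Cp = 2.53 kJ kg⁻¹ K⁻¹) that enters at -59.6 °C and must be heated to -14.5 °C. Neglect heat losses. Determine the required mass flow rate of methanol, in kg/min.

Heat released by hot stream: Q = 66.4 × 2.60 × (46.3 − -53.4) = 17212 kJ/min
Energy balance on cold side (adiabatic exchanger): Q = ṁ_c·Cp_c·(T_c,out − T_c,in)
ṁ_c = 17212 / [2.53 × (-14.5 − -59.6)] = 150.85 kg/min

ṁ_c = 151 kg/min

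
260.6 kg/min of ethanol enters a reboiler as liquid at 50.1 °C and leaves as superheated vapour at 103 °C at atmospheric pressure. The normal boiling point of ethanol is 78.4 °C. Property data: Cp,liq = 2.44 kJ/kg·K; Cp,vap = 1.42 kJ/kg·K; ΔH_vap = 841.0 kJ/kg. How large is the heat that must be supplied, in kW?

liquid 50.1→78.4 °C: 69.052 kJ/kg
vaporisation at 78.4 °C: 841 kJ/kg
vapour 78.4→103 °C: 34.932 kJ/kg
Δh = 69.052 + 841 + 34.932 = 944.98 kJ/kg
Q = ṁ·Δh = 260.6 kg/min × 944.98 kJ/kg = 246260 kJ/min
|Q| = 4104.4 kW

Q = 4100 kW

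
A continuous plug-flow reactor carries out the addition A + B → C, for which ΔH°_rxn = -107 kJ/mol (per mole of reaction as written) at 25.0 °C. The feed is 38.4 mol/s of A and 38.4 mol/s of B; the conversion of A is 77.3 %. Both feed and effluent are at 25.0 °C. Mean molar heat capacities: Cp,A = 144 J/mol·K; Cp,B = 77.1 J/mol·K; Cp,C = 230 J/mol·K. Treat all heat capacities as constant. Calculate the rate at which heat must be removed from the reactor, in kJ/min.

Q_out = 191000 kJ/min

Extent of reaction ξ = 0.773 × 38.4 = 29.683 mol/s
Reaction term: ξ·ΔH°_rxn = 29.683 × -107 = -3176.1 kJ/s
Q = ΔH = -3176.1 kJ/s = -3176.1 kW
Heat removed = 190570 kJ/min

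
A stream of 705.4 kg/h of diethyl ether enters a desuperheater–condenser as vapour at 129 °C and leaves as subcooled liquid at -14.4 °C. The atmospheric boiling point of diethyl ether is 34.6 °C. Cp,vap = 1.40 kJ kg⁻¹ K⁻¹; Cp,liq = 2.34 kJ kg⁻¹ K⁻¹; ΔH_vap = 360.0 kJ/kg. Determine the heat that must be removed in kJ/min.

Q_c = 7130 kJ/min

vapour 129→34.6 °C: -132.16 kJ/kg
condensation at 34.6 °C: -360 kJ/kg
liquid 34.6→-14.4 °C: -114.66 kJ/kg
Δh = -132.16 + -360 + -114.66 = -606.82 kJ/kg
Q = ṁ·Δh = 705.4 kg/h × -606.82 kJ/kg = -428050 kJ/h
|Q| = 118.9 kW = 7134.2 kJ/min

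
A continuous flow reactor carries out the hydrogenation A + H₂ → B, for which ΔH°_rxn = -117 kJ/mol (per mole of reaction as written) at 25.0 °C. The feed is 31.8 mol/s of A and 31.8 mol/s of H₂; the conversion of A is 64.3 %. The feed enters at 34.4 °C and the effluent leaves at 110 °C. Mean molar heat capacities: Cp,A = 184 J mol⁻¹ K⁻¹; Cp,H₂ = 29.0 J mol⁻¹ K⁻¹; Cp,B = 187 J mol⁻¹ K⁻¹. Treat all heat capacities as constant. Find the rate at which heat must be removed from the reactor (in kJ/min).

Extent of reaction ξ = 0.643 × 31.8 = 20.447 mol/s
Reaction term: ξ·ΔH°_rxn = 20.447 × -117 = -2392.3 kJ/s
Sensible, feed 34.4→25 °C: -63.67 kJ/s
Outlet flows (mol/s): A 11.353, H₂ 11.353, B 20.447
Sensible, products 25→110 °C: 530.55 kJ/s
Q = ΔH = -1925.5 kJ/s = -1925.5 kW
Heat removed = 115530 kJ/min

Q_out = 116000 kJ/min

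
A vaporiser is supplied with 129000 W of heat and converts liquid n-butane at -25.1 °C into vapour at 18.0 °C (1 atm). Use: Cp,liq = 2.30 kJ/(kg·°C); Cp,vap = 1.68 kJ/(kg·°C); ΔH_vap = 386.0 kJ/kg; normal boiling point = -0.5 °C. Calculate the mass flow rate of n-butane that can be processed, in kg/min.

ṁ = 16.3 kg/min

Δh = 2.30×(-0.5−-25.1) + 386.0 + 1.68×(18.0−-0.5) = 473.66 kJ/kg
Q = 129000 W = 129 kJ/s = 7740 kJ/min
ṁ = Q/Δh = 7740 / 473.66 = 16.341 kg/min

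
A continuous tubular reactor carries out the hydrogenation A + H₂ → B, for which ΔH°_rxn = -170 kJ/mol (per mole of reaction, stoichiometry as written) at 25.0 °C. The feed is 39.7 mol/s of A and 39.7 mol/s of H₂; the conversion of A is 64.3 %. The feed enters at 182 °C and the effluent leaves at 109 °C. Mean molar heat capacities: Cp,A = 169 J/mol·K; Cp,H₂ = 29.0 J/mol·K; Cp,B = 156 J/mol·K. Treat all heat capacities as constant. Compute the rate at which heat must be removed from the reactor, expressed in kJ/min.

Q_out = 300000 kJ/min

Extent of reaction ξ = 0.643 × 39.7 = 25.527 mol/s
Reaction term: ξ·ΔH°_rxn = 25.527 × -170 = -4339.6 kJ/s
Sensible, feed 182→25 °C: -1234.1 kJ/s
Outlet flows (mol/s): A 14.173, H₂ 14.173, B 25.527
Sensible, products 25→109 °C: 570.23 kJ/s
Q = ΔH = -5003.5 kJ/s = -5003.5 kW
Heat removed = 300210 kJ/min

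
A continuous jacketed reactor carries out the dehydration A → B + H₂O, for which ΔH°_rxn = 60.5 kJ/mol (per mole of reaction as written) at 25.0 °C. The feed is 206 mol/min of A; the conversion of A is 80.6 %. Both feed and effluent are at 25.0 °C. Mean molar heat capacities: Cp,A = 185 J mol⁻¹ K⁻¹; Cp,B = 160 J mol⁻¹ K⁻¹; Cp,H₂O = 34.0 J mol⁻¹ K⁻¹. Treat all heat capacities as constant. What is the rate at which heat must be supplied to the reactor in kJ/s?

Q_in = 167 kJ/s

Extent of reaction ξ = 0.806 × 206 = 166.04 mol/min
Reaction term: ξ·ΔH°_rxn = 166.04 × 60.5 = 10045 kJ/min
Q = ΔH = 10045 kJ/min = 167.42 kW
Heat supplied = 167.42 kJ/s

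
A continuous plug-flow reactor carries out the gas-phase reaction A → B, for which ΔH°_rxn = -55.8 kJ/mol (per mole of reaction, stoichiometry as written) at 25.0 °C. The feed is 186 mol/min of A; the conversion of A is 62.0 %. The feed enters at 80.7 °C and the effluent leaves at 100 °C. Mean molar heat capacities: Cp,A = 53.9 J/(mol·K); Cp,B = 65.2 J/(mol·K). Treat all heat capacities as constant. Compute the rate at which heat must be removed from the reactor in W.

Extent of reaction ξ = 0.620 × 186 = 115.32 mol/min
Reaction term: ξ·ΔH°_rxn = 115.32 × -55.8 = -6434.9 kJ/min
Sensible, feed 80.7→25 °C: -558.41 kJ/min
Outlet flows (mol/min): A 70.68, B 115.32
Sensible, products 25→100 °C: 849.64 kJ/min
Q = ΔH = -6143.6 kJ/min = -102.39 kW
Heat removed = 102390 W

Q_out = 102000 W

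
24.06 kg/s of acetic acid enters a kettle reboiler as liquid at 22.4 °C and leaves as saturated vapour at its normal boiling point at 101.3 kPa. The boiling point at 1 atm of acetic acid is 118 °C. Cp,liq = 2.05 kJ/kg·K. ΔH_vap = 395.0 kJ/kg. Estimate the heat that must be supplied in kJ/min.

liquid 22.4→118 °C: 195.98 kJ/kg
vaporisation at 118 °C: 395 kJ/kg
Δh = 195.98 + 395 = 590.98 kJ/kg
Q = ṁ·Δh = 24.06 kg/s × 590.98 kJ/kg = 14219 kJ/s
|Q| = 14219 kW = 853140 kJ/min

Q = 853000 kJ/min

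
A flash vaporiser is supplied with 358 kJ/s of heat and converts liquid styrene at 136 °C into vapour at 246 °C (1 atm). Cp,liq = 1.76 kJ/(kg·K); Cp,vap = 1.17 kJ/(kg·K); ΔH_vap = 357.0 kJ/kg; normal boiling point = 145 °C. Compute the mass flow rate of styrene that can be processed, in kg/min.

Δh = 1.76×(145−136) + 357.0 + 1.17×(246−145) = 491.01 kJ/kg
Q = 358 kJ/s = 358 kJ/s = 21480 kJ/min
ṁ = Q/Δh = 21480 / 491.01 = 43.747 kg/min

ṁ = 43.7 kg/min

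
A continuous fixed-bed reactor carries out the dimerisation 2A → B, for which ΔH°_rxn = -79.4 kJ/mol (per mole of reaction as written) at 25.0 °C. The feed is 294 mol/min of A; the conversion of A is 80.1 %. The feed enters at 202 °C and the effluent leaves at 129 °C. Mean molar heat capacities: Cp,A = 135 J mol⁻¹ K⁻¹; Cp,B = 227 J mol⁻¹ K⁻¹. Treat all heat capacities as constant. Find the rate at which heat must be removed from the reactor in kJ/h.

Extent of reaction ξ = 0.801 × 294 / 2 = 117.75 mol/min
Reaction term: ξ·ΔH°_rxn = 117.75 × -79.4 = -9349.1 kJ/min
Sensible, feed 202→25 °C: -7025.1 kJ/min
Outlet flows (mol/min): A 58.506, B 117.75
Sensible, products 25→129 °C: 3601.2 kJ/min
Q = ΔH = -12773 kJ/min = -212.88 kW
Heat removed = 766380 kJ/h

Q_out = 766000 kJ/h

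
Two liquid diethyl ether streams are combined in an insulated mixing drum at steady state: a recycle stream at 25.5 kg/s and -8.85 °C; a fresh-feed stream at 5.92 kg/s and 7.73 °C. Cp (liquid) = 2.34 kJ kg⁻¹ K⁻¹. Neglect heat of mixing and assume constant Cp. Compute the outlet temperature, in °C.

T_out = -5.73 °C

No heat crosses the boundary, so H_out = H_in.
T_out = Σ ṁᵢCp,ᵢTᵢ / Σ ṁᵢCp,ᵢ
      = -421 / 73.523 = -5.7261 °C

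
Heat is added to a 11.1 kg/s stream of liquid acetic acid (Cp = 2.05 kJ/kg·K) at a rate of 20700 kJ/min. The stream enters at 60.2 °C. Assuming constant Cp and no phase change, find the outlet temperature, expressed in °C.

T_out = 75.4 °C

Q = 20700 kJ/min = 345 kJ/s
ΔT = Q/(ṁ·Cp) = 345/(11.1×2.05) = 15.162 K
T_out = 60.2 + 15.162 = 75.362 °C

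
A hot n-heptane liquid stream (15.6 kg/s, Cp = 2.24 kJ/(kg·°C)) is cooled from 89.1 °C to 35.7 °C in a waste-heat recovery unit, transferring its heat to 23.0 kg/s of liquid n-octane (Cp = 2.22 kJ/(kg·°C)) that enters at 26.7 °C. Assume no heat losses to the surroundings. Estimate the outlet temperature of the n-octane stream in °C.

T_c,out = 63.2 °C

Heat released by hot stream: Q = 15.6 × 2.24 × (89.1 − 35.7) = 1866 kJ/s
Energy balance on cold side (adiabatic exchanger): Q = ṁ_c·Cp_c·(T_c,out − T_c,in)
T_c,out = 26.7 + 1866/(23.0 × 2.22) = 63.245 °C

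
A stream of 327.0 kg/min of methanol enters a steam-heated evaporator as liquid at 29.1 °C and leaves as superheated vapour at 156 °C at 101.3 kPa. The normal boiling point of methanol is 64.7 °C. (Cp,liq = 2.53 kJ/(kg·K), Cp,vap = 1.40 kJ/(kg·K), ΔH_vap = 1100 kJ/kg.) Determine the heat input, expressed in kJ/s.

Q = 7180 kJ/s

liquid 29.1→64.7 °C: 90.068 kJ/kg
vaporisation at 64.7 °C: 1100 kJ/kg
vapour 64.7→156 °C: 127.82 kJ/kg
Δh = 90.068 + 1100 + 127.82 = 1317.9 kJ/kg
Q = ṁ·Δh = 327.0 kg/min × 1317.9 kJ/kg = 430950 kJ/min
|Q| = 7182.5 kW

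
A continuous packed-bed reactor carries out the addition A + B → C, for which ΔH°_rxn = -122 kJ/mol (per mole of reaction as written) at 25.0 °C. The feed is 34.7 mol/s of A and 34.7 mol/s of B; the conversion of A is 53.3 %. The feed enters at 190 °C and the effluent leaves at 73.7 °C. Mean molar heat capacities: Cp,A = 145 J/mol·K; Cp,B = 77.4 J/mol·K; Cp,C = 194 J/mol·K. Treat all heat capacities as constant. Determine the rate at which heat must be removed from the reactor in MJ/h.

Extent of reaction ξ = 0.533 × 34.7 = 18.495 mol/s
Reaction term: ξ·ΔH°_rxn = 18.495 × -122 = -2256.4 kJ/s
Sensible, feed 190→25 °C: -1273.4 kJ/s
Outlet flows (mol/s): A 16.205, B 16.205, C 18.495
Sensible, products 25→73.7 °C: 350.25 kJ/s
Q = ΔH = -3179.5 kJ/s = -3179.5 kW
Heat removed = 11446 MJ/h

Q_out = 11400 MJ/h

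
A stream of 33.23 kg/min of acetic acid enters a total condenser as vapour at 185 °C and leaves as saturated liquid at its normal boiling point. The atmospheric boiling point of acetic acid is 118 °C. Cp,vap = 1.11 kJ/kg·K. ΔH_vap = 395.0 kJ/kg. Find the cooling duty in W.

Q_c = 260000 W

vapour 185→118 °C: -74.37 kJ/kg
condensation at 118 °C: -395 kJ/kg
Δh = -74.37 + -395 = -469.37 kJ/kg
Q = ṁ·Δh = 33.23 kg/min × -469.37 kJ/kg = -15597 kJ/min
|Q| = 259.95 kW = 259950 W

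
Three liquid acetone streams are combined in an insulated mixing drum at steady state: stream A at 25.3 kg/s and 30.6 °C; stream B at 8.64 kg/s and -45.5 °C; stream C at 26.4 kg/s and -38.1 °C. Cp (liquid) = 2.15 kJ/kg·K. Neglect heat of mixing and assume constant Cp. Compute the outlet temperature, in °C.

Adiabatic, steady state ⇒ Σ ṁᵢCp,ᵢ(T_out − Tᵢ) = 0
T_out = Σ ṁᵢCp,ᵢTᵢ / Σ ṁᵢCp,ᵢ
      = -1343.3 / 129.73 = -10.354 °C

T_out = -10.4 °C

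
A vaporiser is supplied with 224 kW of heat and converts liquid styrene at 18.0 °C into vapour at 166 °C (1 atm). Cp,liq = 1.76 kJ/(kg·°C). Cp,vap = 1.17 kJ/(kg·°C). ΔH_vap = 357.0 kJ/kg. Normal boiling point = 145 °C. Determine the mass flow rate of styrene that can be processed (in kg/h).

Δh = 1.76×(145−18.0) + 357.0 + 1.17×(166−145) = 605.09 kJ/kg
Q = 224 kW = 224 kJ/s = 806400 kJ/h
ṁ = Q/Δh = 806400 / 605.09 = 1332.7 kg/h

ṁ = 1330 kg/h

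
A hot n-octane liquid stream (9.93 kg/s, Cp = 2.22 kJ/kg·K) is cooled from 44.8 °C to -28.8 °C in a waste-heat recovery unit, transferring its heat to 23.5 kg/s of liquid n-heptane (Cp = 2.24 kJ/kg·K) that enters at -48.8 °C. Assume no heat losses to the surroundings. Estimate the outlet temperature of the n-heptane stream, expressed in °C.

T_c,out = -18.0 °C

Heat released by hot stream: Q = 9.93 × 2.22 × (44.8 − -28.8) = 1622.5 kJ/s
Energy balance on cold side (adiabatic exchanger): Q = ṁ_c·Cp_c·(T_c,out − T_c,in)
T_c,out = -48.8 + 1622.5/(23.5 × 2.24) = -17.978 °C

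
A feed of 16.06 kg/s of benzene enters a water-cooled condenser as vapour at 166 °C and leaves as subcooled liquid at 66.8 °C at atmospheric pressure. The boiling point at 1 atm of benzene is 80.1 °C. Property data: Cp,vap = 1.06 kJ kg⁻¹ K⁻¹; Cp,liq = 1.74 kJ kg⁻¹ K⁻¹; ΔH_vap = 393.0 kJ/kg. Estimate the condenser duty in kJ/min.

vapour 166→80.1 °C: -91.054 kJ/kg
condensation at 80.1 °C: -393 kJ/kg
liquid 80.1→66.8 °C: -23.142 kJ/kg
Δh = -91.054 + -393 + -23.142 = -507.2 kJ/kg
Q = ṁ·Δh = 16.06 kg/s × -507.2 kJ/kg = -8145.6 kJ/s
|Q| = 8145.6 kW = 488730 kJ/min

Q_c = 489000 kJ/min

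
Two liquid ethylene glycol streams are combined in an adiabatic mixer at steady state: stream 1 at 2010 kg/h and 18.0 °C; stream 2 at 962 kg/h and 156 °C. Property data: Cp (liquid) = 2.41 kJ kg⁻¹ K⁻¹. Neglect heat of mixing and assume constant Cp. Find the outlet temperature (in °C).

No heat crosses the boundary, so H_out = H_in.
T_out = Σ ṁᵢCp,ᵢTᵢ / Σ ṁᵢCp,ᵢ
      = 448870 / 7162.5 = 62.669 °C

T_out = 62.7 °C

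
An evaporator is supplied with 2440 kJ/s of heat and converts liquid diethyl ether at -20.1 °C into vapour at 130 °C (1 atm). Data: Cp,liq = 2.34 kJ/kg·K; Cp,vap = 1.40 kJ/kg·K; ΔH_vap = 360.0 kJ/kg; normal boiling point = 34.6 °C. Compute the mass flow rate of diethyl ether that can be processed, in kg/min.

Δh = 2.34×(34.6−-20.1) + 360.0 + 1.40×(130−34.6) = 621.56 kJ/kg
Q = 2440 kJ/s = 2440 kJ/s = 146400 kJ/min
ṁ = Q/Δh = 146400 / 621.56 = 235.54 kg/min

ṁ = 236 kg/min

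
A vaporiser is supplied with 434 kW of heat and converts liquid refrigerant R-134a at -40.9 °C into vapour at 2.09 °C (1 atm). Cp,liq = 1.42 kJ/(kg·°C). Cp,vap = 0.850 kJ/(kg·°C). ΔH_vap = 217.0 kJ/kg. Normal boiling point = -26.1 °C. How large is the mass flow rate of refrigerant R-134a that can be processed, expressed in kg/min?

Δh = 1.42×(-26.1−-40.9) + 217.0 + 0.850×(2.09−-26.1) = 261.98 kJ/kg
Q = 434 kW = 434 kJ/s = 26040 kJ/min
ṁ = Q/Δh = 26040 / 261.98 = 99.398 kg/min

ṁ = 99.4 kg/min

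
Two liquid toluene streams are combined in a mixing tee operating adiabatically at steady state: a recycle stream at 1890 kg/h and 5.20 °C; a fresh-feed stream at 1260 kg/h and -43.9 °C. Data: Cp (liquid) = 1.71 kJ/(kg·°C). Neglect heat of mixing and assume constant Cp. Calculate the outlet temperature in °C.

No heat crosses the boundary, so H_out = H_in.
T_out = Σ ṁᵢCp,ᵢTᵢ / Σ ṁᵢCp,ᵢ
      = -77781 / 5386.5 = -14.44 °C

T_out = -14.4 °C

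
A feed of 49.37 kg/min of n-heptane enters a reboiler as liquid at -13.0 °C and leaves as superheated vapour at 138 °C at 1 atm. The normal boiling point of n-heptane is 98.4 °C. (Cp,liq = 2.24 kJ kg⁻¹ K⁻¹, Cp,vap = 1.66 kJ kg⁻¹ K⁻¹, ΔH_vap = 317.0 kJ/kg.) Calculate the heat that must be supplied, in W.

Q = 520000 W

liquid -13.0→98.4 °C: 249.54 kJ/kg
vaporisation at 98.4 °C: 317 kJ/kg
vapour 98.4→138 °C: 65.736 kJ/kg
Δh = 249.54 + 317 + 65.736 = 632.27 kJ/kg
Q = ṁ·Δh = 49.37 kg/min × 632.27 kJ/kg = 31215 kJ/min
|Q| = 520.25 kW = 520250 W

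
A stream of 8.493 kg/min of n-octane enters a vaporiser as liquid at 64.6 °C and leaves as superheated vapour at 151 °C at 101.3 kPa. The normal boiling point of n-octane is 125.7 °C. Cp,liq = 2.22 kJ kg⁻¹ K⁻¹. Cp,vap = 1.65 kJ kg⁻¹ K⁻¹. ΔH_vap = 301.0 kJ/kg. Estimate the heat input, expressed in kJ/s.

Q = 67.7 kJ/s

liquid 64.6→125.7 °C: 135.64 kJ/kg
vaporisation at 125.7 °C: 301 kJ/kg
vapour 125.7→151 °C: 41.745 kJ/kg
Δh = 135.64 + 301 + 41.745 = 478.39 kJ/kg
Q = ṁ·Δh = 8.493 kg/min × 478.39 kJ/kg = 4062.9 kJ/min
|Q| = 67.716 kW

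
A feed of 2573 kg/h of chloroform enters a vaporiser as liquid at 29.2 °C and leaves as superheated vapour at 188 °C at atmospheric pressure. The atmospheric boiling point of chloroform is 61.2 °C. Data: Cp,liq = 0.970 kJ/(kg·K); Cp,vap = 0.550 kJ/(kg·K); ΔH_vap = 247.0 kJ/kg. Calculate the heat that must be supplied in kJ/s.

Q = 249 kJ/s

liquid 29.2→61.2 °C: 31.04 kJ/kg
vaporisation at 61.2 °C: 247 kJ/kg
vapour 61.2→188 °C: 69.74 kJ/kg
Δh = 31.04 + 247 + 69.74 = 347.78 kJ/kg
Q = ṁ·Δh = 2573 kg/h × 347.78 kJ/kg = 894840 kJ/h
|Q| = 248.57 kW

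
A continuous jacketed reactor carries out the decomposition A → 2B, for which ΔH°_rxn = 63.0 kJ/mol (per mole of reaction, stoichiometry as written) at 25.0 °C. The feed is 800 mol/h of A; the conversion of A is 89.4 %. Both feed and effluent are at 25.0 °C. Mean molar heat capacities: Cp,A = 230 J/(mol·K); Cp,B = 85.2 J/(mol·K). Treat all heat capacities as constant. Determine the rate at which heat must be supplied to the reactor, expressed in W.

Extent of reaction ξ = 0.894 × 800 = 715.2 mol/h
Reaction term: ξ·ΔH°_rxn = 715.2 × 63.0 = 45058 kJ/h
Q = ΔH = 45058 kJ/h = 12.516 kW
Heat supplied = 12516 W

Q_in = 12500 W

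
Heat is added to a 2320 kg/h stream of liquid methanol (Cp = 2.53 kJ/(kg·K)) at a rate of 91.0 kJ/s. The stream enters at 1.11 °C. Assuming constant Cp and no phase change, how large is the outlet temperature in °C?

T_out = 56.9 °C

Q = 91.0 kJ/s = 327600 kJ/h
ΔT = Q/(ṁ·Cp) = 327600/(2320×2.53) = 55.813 K
T_out = 1.11 + 55.813 = 56.923 °C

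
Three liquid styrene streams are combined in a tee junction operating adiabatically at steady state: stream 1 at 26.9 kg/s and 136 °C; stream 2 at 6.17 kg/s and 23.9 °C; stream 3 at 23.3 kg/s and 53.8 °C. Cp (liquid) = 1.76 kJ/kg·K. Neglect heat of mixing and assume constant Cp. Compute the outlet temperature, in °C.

T_out = 89.8 °C

No heat crosses the boundary, so H_out = H_in.
T_out = Σ ṁᵢCp,ᵢTᵢ / Σ ṁᵢCp,ᵢ
      = 8904.5 / 99.211 = 89.753 °C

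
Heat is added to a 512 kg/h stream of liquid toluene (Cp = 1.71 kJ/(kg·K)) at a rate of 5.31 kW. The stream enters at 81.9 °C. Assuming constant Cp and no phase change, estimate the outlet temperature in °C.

Q = 5.31 kW = 19116 kJ/h
ΔT = Q/(ṁ·Cp) = 19116/(512×1.71) = 21.834 K
T_out = 81.9 + 21.834 = 103.73 °C

T_out = 104 °C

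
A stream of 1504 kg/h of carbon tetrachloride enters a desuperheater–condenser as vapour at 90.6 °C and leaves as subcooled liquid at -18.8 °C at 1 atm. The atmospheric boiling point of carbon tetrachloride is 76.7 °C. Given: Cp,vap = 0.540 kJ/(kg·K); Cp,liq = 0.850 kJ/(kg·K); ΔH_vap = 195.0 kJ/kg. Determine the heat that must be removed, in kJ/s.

vapour 90.6→76.7 °C: -7.506 kJ/kg
condensation at 76.7 °C: -195 kJ/kg
liquid 76.7→-18.8 °C: -81.175 kJ/kg
Δh = -7.506 + -195 + -81.175 = -283.68 kJ/kg
Q = ṁ·Δh = 1504 kg/h × -283.68 kJ/kg = -426660 kJ/h
|Q| = 118.52 kW

Q_c = 119 kJ/s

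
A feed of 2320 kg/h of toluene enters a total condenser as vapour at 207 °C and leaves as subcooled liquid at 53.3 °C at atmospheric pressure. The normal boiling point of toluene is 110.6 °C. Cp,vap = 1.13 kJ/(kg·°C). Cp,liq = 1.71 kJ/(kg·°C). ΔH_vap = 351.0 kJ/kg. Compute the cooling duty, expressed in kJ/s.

vapour 207→110.6 °C: -108.93 kJ/kg
condensation at 110.6 °C: -351 kJ/kg
liquid 110.6→53.3 °C: -97.983 kJ/kg
Δh = -108.93 + -351 + -97.983 = -557.91 kJ/kg
Q = ṁ·Δh = 2320 kg/h × -557.91 kJ/kg = -1.2944e+06 kJ/h
|Q| = 359.55 kW

Q_c = 360 kJ/s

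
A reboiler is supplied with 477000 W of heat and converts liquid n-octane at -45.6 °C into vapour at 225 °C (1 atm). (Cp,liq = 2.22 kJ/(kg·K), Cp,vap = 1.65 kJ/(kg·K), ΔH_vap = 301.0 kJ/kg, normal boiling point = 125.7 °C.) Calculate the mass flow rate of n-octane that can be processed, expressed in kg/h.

Δh = 2.22×(125.7−-45.6) + 301.0 + 1.65×(225−125.7) = 845.13 kJ/kg
Q = 477000 W = 477 kJ/s = 1.7172e+06 kJ/h
ṁ = Q/Δh = 1.7172e+06 / 845.13 = 2031.9 kg/h

ṁ = 2030 kg/h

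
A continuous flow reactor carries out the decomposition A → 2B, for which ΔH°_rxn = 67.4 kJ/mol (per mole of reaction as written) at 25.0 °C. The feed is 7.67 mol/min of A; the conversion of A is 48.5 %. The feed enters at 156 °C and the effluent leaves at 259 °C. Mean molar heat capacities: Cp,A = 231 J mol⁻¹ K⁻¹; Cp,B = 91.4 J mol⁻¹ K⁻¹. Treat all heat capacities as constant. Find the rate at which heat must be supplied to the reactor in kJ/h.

Q_in = 23500 kJ/h

Extent of reaction ξ = 0.485 × 7.67 = 3.7199 mol/min
Reaction term: ξ·ΔH°_rxn = 3.7199 × 67.4 = 250.72 kJ/min
Sensible, feed 156→25 °C: -232.1 kJ/min
Outlet flows (mol/min): A 3.9501, B 7.4399
Sensible, products 25→259 °C: 372.64 kJ/min
Q = ΔH = 391.26 kJ/min = 6.521 kW
Heat supplied = 23476 kJ/h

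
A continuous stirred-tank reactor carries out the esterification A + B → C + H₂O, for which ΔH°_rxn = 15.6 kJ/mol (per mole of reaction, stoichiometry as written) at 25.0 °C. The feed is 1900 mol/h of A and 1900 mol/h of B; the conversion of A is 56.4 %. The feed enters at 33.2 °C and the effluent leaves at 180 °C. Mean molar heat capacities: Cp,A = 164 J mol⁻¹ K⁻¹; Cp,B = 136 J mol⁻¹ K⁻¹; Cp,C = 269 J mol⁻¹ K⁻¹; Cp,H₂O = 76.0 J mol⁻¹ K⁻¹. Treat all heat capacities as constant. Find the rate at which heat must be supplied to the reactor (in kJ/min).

Q_in = 1800 kJ/min

Extent of reaction ξ = 0.564 × 1900 = 1071.6 mol/h
Reaction term: ξ·ΔH°_rxn = 1071.6 × 15.6 = 16717 kJ/h
Sensible, feed 33.2→25 °C: -4674 kJ/h
Outlet flows (mol/h): A 828.4, B 828.4, C 1071.6, H₂O 1071.6
Sensible, products 25→180 °C: 95824 kJ/h
Q = ΔH = 107870 kJ/h = 29.963 kW
Heat supplied = 1797.8 kJ/min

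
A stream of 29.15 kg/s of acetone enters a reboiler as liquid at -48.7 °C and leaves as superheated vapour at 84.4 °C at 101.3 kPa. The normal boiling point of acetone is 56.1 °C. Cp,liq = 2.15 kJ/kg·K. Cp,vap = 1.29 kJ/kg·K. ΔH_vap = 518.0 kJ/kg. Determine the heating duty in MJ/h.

liquid -48.7→56.1 °C: 225.32 kJ/kg
vaporisation at 56.1 °C: 518 kJ/kg
vapour 56.1→84.4 °C: 36.507 kJ/kg
Δh = 225.32 + 518 + 36.507 = 779.83 kJ/kg
Q = ṁ·Δh = 29.15 kg/s × 779.83 kJ/kg = 22732 kJ/s
|Q| = 22732 kW = 81835 MJ/h

Q = 81800 MJ/h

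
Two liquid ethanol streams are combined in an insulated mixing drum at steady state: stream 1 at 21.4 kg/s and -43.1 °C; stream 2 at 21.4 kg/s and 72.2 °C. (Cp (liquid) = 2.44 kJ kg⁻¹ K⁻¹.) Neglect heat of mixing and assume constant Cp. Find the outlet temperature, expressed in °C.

T_out = 14.6 °C

Energy balance with Q = 0: Σ ṁᵢCp,ᵢ(T_out − Tᵢ) = 0
Σ ṁᵢCp,ᵢTᵢ = 21.4×2.44×-43.1 + 21.4×2.44×72.2 = 1519.5
Σ ṁᵢCp,ᵢ = 21.4×2.44 + 21.4×2.44 = 104.43
T_out = 1519.5 / 104.43 = 14.55 °C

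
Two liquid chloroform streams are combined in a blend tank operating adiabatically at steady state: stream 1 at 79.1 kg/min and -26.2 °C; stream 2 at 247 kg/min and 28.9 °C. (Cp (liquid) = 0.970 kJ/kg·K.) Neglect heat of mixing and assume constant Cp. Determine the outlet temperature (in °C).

T_out = 15.5 °C

Adiabatic, steady state ⇒ Σ ṁᵢCp,ᵢ(T_out − Tᵢ) = 0
Σ ṁᵢCp,ᵢTᵢ = 79.1×0.970×-26.2 + 247×0.970×28.9 = 4913.9
Σ ṁᵢCp,ᵢ = 79.1×0.970 + 247×0.970 = 316.32
T_out = 4913.9 / 316.32 = 15.535 °C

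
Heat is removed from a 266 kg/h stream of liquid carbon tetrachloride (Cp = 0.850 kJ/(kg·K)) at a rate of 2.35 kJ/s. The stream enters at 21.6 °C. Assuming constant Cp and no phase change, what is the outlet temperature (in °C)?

Q = 2.35 kJ/s = 8460 kJ/h
ΔT = Q/(ṁ·Cp) = 8460/(266×0.850) = 37.417 K
T_out = 21.6 − 37.417 = -15.817 °C

T_out = -15.8 °C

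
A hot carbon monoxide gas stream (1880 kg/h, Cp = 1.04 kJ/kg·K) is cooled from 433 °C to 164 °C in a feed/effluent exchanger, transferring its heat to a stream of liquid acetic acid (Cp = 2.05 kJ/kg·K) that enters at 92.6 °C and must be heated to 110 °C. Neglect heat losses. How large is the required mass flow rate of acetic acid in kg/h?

Heat released by hot stream: Q = 1880 × 1.04 × (433 − 164) = 525950 kJ/h
Energy balance on cold side (adiabatic exchanger): Q = ṁ_c·Cp_c·(T_c,out − T_c,in)
ṁ_c = 525950 / [2.05 × (110 − 92.6)] = 14745 kg/h

ṁ_c = 14700 kg/h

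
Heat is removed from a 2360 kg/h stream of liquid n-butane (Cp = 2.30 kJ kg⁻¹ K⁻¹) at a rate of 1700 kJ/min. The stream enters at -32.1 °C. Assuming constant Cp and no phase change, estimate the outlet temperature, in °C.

T_out = -50.9 °C

Q = 1700 kJ/min = 102000 kJ/h
ΔT = Q/(ṁ·Cp) = 102000/(2360×2.30) = 18.791 K
T_out = -32.1 − 18.791 = -50.891 °C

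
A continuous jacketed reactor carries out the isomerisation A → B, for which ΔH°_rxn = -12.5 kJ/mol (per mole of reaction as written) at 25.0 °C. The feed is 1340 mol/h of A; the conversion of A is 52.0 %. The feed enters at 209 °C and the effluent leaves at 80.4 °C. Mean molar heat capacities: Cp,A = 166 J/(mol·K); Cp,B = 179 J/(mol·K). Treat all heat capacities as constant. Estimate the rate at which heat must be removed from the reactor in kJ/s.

Q_out = 10.2 kJ/s

Extent of reaction ξ = 0.520 × 1340 = 696.8 mol/h
Reaction term: ξ·ΔH°_rxn = 696.8 × -12.5 = -8710 kJ/h
Sensible, feed 209→25 °C: -40929 kJ/h
Outlet flows (mol/h): A 643.2, B 696.8
Sensible, products 25→80.4 °C: 12825 kJ/h
Q = ΔH = -36814 kJ/h = -10.226 kW
Heat removed = 10.226 kJ/s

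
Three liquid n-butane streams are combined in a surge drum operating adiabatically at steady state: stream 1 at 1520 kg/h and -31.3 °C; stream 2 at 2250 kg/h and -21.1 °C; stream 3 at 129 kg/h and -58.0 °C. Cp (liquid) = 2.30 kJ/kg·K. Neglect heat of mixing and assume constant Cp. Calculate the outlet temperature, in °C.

T_out = -26.3 °C

No heat crosses the boundary, so H_out = H_in.
T_out = Σ ṁᵢCp,ᵢTᵢ / Σ ṁᵢCp,ᵢ
      = -235830 / 8967.7 = -26.297 °C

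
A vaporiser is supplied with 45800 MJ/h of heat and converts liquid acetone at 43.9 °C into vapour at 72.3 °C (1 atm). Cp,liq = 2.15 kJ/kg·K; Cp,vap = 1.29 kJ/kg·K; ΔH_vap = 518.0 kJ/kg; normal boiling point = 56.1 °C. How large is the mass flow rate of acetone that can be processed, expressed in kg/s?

Δh = 2.15×(56.1−43.9) + 518.0 + 1.29×(72.3−56.1) = 565.13 kJ/kg
Q = 45800 MJ/h = 12722 kJ/s = 12722 kJ/s
ṁ = Q/Δh = 12722 / 565.13 = 22.512 kg/s

ṁ = 22.5 kg/s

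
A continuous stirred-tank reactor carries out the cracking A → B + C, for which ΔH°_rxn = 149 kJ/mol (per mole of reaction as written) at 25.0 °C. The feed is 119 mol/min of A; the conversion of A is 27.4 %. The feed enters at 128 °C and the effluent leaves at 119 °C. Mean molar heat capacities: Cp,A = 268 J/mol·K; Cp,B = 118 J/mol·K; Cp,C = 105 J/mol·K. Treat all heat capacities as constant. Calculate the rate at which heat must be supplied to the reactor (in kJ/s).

Extent of reaction ξ = 0.274 × 119 = 32.606 mol/min
Reaction term: ξ·ΔH°_rxn = 32.606 × 149 = 4858.3 kJ/min
Sensible, feed 128→25 °C: -3284.9 kJ/min
Outlet flows (mol/min): A 86.394, B 32.606, C 32.606
Sensible, products 25→119 °C: 2859.9 kJ/min
Q = ΔH = 4433.3 kJ/min = 73.889 kW
Heat supplied = 73.889 kJ/s

Q_in = 73.9 kJ/s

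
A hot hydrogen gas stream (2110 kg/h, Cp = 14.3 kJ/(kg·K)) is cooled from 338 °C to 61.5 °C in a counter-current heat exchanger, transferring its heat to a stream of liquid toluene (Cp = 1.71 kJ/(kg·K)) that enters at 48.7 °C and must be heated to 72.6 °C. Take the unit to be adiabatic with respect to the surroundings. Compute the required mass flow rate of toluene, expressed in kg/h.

Heat released by hot stream: Q = 2110 × 14.3 × (338 − 61.5) = 8.3428e+06 kJ/h
Energy balance on cold side (adiabatic exchanger): Q = ṁ_c·Cp_c·(T_c,out − T_c,in)
ṁ_c = 8.3428e+06 / [1.71 × (72.6 − 48.7)] = 204140 kg/h

ṁ_c = 204000 kg/h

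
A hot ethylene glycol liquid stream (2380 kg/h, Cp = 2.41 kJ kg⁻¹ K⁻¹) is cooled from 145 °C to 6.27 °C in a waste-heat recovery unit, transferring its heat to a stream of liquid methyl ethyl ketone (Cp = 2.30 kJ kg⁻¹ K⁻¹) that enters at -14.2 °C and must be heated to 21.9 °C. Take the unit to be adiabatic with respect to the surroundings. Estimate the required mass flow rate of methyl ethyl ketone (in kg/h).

Heat released by hot stream: Q = 2380 × 2.41 × (145 − 6.27) = 795730 kJ/h
Energy balance on cold side (adiabatic exchanger): Q = ṁ_c·Cp_c·(T_c,out − T_c,in)
ṁ_c = 795730 / [2.30 × (21.9 − -14.2)] = 9583.6 kg/h

ṁ_c = 9580 kg/h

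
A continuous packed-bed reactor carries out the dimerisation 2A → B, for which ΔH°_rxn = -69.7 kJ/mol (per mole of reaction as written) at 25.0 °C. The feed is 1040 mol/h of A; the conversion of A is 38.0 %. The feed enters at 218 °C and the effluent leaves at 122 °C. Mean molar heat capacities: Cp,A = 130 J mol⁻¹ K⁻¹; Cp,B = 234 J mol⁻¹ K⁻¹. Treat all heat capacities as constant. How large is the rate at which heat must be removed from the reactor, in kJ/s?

Q_out = 7.57 kJ/s

Extent of reaction ξ = 0.380 × 1040 / 2 = 197.6 mol/h
Reaction term: ξ·ΔH°_rxn = 197.6 × -69.7 = -13773 kJ/h
Sensible, feed 218→25 °C: -26094 kJ/h
Outlet flows (mol/h): A 644.8, B 197.6
Sensible, products 25→122 °C: 12616 kJ/h
Q = ΔH = -27250 kJ/h = -7.5695 kW
Heat removed = 7.5695 kJ/s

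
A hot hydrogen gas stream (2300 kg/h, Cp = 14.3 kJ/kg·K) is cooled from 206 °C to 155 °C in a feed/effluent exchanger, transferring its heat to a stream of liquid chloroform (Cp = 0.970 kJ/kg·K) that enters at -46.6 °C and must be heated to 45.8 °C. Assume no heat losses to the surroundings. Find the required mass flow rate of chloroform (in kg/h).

ṁ_c = 18700 kg/h

Heat released by hot stream: Q = 2300 × 14.3 × (206 − 155) = 1.6774e+06 kJ/h
Energy balance on cold side (adiabatic exchanger): Q = ṁ_c·Cp_c·(T_c,out − T_c,in)
ṁ_c = 1.6774e+06 / [0.970 × (45.8 − -46.6)] = 18715 kg/h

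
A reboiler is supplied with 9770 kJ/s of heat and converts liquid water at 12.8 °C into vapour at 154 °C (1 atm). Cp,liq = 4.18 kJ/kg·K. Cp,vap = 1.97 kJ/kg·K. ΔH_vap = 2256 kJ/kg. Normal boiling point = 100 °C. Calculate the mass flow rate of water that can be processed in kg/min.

ṁ = 215 kg/min

Δh = 4.18×(100−12.8) + 2256 + 1.97×(154−100) = 2726.9 kJ/kg
Q = 9770 kJ/s = 9770 kJ/s = 586200 kJ/min
ṁ = Q/Δh = 586200 / 2726.9 = 214.97 kg/min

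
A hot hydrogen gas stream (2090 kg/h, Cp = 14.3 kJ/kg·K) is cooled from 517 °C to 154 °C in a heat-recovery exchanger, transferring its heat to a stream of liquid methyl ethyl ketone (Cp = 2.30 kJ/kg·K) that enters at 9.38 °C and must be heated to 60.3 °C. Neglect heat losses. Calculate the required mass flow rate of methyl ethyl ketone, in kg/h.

Heat released by hot stream: Q = 2090 × 14.3 × (517 − 154) = 1.0849e+07 kJ/h
Energy balance on cold side (adiabatic exchanger): Q = ṁ_c·Cp_c·(T_c,out − T_c,in)
ṁ_c = 1.0849e+07 / [2.30 × (60.3 − 9.38)] = 92634 kg/h

ṁ_c = 92600 kg/h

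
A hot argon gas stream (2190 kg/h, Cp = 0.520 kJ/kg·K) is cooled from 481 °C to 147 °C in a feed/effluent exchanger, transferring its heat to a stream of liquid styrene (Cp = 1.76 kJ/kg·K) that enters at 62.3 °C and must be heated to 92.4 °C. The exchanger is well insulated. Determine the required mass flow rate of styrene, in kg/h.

Heat released by hot stream: Q = 2190 × 0.520 × (481 − 147) = 380360 kJ/h
Energy balance on cold side (adiabatic exchanger): Q = ṁ_c·Cp_c·(T_c,out − T_c,in)
ṁ_c = 380360 / [1.76 × (92.4 − 62.3)] = 7179.8 kg/h

ṁ_c = 7180 kg/h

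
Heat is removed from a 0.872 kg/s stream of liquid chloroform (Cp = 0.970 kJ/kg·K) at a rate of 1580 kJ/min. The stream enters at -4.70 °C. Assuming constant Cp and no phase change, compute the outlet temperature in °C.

Q = 1580 kJ/min = 26.333 kJ/s
ΔT = Q/(ṁ·Cp) = 26.333/(0.872×0.970) = 31.133 K
T_out = -4.70 − 31.133 = -35.833 °C

T_out = -35.8 °C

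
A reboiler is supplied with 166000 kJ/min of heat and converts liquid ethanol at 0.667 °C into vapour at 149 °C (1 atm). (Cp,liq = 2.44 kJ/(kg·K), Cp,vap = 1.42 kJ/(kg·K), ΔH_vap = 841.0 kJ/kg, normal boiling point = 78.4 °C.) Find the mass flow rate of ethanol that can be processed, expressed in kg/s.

ṁ = 2.45 kg/s

Δh = 2.44×(78.4−0.667) + 841.0 + 1.42×(149−78.4) = 1130.9 kJ/kg
Q = 166000 kJ/min = 2766.7 kJ/s = 2766.7 kJ/s
ṁ = Q/Δh = 2766.7 / 1130.9 = 2.4464 kg/s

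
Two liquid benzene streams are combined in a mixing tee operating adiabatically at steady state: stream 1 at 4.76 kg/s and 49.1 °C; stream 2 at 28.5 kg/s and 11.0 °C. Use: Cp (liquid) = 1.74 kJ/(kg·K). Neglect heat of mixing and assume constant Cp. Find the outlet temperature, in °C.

T_out = 16.5 °C

Energy balance with Q = 0: Σ ṁᵢCp,ᵢ(T_out − Tᵢ) = 0
Σ ṁᵢCp,ᵢTᵢ = 4.76×1.74×49.1 + 28.5×1.74×11.0 = 952.16
Σ ṁᵢCp,ᵢ = 4.76×1.74 + 28.5×1.74 = 57.872
T_out = 952.16 / 57.872 = 16.453 °C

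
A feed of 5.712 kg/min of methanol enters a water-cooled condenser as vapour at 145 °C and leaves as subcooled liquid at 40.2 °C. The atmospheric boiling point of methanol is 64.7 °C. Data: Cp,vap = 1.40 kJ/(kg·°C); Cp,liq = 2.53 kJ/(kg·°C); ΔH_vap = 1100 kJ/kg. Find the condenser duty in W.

Q_c = 121000 W

vapour 145→64.7 °C: -112.42 kJ/kg
condensation at 64.7 °C: -1100 kJ/kg
liquid 64.7→40.2 °C: -61.985 kJ/kg
Δh = -112.42 + -1100 + -61.985 = -1274.4 kJ/kg
Q = ṁ·Δh = 5.712 kg/min × -1274.4 kJ/kg = -7279.4 kJ/min
|Q| = 121.32 kW = 121320 W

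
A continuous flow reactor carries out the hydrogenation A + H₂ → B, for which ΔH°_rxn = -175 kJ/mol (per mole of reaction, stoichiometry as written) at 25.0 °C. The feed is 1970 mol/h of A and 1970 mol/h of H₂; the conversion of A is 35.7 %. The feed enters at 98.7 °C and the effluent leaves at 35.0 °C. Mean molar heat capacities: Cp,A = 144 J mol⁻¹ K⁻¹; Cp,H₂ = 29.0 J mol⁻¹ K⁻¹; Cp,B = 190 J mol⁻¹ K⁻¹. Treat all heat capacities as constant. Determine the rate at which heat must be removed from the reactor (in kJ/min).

Extent of reaction ξ = 0.357 × 1970 = 703.29 mol/h
Reaction term: ξ·ΔH°_rxn = 703.29 × -175 = -123080 kJ/h
Sensible, feed 98.7→25 °C: -25118 kJ/h
Outlet flows (mol/h): A 1266.7, H₂ 1266.7, B 703.29
Sensible, products 25→35.0 °C: 3527.7 kJ/h
Q = ΔH = -144670 kJ/h = -40.185 kW
Heat removed = 2411.1 kJ/min

Q_out = 2410 kJ/min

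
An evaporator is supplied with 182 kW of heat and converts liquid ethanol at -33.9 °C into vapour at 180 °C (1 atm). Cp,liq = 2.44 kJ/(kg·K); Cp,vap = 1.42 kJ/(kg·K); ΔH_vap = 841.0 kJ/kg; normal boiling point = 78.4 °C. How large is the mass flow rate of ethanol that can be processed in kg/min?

Δh = 2.44×(78.4−-33.9) + 841.0 + 1.42×(180−78.4) = 1259.3 kJ/kg
Q = 182 kW = 182 kJ/s = 10920 kJ/min
ṁ = Q/Δh = 10920 / 1259.3 = 8.6716 kg/min

ṁ = 8.67 kg/min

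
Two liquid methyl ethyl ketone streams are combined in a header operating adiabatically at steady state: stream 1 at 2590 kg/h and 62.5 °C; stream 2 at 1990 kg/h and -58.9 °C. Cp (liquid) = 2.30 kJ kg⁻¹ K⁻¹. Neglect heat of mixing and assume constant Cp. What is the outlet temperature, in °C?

No heat crosses the boundary, so H_out = H_in.
T_out = Σ ṁᵢCp,ᵢTᵢ / Σ ṁᵢCp,ᵢ
      = 102730 / 10534 = 9.752 °C

T_out = 9.75 °C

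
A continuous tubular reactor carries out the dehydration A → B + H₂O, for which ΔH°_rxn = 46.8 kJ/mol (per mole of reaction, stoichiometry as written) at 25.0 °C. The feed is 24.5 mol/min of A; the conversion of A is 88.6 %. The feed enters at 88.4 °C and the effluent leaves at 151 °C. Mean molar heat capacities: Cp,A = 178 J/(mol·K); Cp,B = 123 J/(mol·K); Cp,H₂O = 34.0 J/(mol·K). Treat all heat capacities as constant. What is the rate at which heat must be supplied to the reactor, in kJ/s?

Extent of reaction ξ = 0.886 × 24.5 = 21.707 mol/min
Reaction term: ξ·ΔH°_rxn = 21.707 × 46.8 = 1015.9 kJ/min
Sensible, feed 88.4→25 °C: -276.49 kJ/min
Outlet flows (mol/min): A 2.793, B 21.707, H₂O 21.707
Sensible, products 25→151 °C: 492.05 kJ/min
Q = ΔH = 1231.4 kJ/min = 20.524 kW
Heat supplied = 20.524 kJ/s

Q_in = 20.5 kJ/s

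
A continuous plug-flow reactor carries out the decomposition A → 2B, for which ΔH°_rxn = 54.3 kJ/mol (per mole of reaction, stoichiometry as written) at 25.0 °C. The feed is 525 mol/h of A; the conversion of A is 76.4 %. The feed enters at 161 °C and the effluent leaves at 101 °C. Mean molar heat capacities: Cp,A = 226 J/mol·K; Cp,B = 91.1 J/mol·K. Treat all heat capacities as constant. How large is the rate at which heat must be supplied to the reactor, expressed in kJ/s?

Q_in = 3.70 kJ/s

Extent of reaction ξ = 0.764 × 525 = 401.1 mol/h
Reaction term: ξ·ΔH°_rxn = 401.1 × 54.3 = 21780 kJ/h
Sensible, feed 161→25 °C: -16136 kJ/h
Outlet flows (mol/h): A 123.9, B 802.2
Sensible, products 25→101 °C: 7682.2 kJ/h
Q = ΔH = 13326 kJ/h = 3.7015 kW
Heat supplied = 3.7015 kJ/s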